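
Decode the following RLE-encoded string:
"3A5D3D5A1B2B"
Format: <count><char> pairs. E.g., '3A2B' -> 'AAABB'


Expanding each <count><char> pair:
  3A -> 'AAA'
  5D -> 'DDDDD'
  3D -> 'DDD'
  5A -> 'AAAAA'
  1B -> 'B'
  2B -> 'BB'

Decoded = AAADDDDDDDDAAAAABBB


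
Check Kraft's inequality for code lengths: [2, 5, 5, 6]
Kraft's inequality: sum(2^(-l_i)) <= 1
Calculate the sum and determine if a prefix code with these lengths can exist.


Sum = 2^(-2) + 2^(-5) + 2^(-5) + 2^(-6)
    = 0.25 + 0.03125 + 0.03125 + 0.015625
    = 21/64 = 0.328125
Since 0.328125 <= 1, Kraft's inequality IS satisfied.
A prefix code with these lengths CAN exist.

Kraft sum = 0.328125. Satisfied.


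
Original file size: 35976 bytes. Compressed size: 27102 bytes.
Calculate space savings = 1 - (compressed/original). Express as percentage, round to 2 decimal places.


ratio = compressed/original = 27102/35976 = 0.753336
savings = 1 - ratio = 1 - 0.753336 = 0.246664
as a percentage: 0.246664 * 100 = 24.67%

Space savings = 1 - 27102/35976 = 24.67%


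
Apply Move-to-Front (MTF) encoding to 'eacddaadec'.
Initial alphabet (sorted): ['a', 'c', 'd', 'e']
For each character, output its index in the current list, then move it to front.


MTF encoding:
'e': index 3 in ['a', 'c', 'd', 'e'] -> ['e', 'a', 'c', 'd']
'a': index 1 in ['e', 'a', 'c', 'd'] -> ['a', 'e', 'c', 'd']
'c': index 2 in ['a', 'e', 'c', 'd'] -> ['c', 'a', 'e', 'd']
'd': index 3 in ['c', 'a', 'e', 'd'] -> ['d', 'c', 'a', 'e']
'd': index 0 in ['d', 'c', 'a', 'e'] -> ['d', 'c', 'a', 'e']
'a': index 2 in ['d', 'c', 'a', 'e'] -> ['a', 'd', 'c', 'e']
'a': index 0 in ['a', 'd', 'c', 'e'] -> ['a', 'd', 'c', 'e']
'd': index 1 in ['a', 'd', 'c', 'e'] -> ['d', 'a', 'c', 'e']
'e': index 3 in ['d', 'a', 'c', 'e'] -> ['e', 'd', 'a', 'c']
'c': index 3 in ['e', 'd', 'a', 'c'] -> ['c', 'e', 'd', 'a']


Output: [3, 1, 2, 3, 0, 2, 0, 1, 3, 3]


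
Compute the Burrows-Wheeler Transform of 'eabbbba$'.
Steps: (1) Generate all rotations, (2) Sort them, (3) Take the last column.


Rotations (sorted):
  0: $eabbbba -> last char: a
  1: a$eabbbb -> last char: b
  2: abbbba$e -> last char: e
  3: ba$eabbb -> last char: b
  4: bba$eabb -> last char: b
  5: bbba$eab -> last char: b
  6: bbbba$ea -> last char: a
  7: eabbbba$ -> last char: $


BWT = abebbba$


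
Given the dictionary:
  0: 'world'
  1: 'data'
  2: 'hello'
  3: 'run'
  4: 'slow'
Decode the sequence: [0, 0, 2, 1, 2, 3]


Look up each index in the dictionary:
  0 -> 'world'
  0 -> 'world'
  2 -> 'hello'
  1 -> 'data'
  2 -> 'hello'
  3 -> 'run'

Decoded: "world world hello data hello run"


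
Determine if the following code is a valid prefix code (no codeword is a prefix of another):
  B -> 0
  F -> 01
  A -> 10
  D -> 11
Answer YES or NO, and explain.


Checking each pair (does one codeword prefix another?):
  B='0' vs F='01': prefix -- VIOLATION

NO -- this is NOT a valid prefix code. B (0) is a prefix of F (01).


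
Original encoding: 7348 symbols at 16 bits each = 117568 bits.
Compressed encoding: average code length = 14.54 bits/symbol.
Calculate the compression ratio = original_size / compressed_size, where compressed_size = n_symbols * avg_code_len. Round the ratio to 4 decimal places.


original_size = n_symbols * orig_bits = 7348 * 16 = 117568 bits
compressed_size = n_symbols * avg_code_len = 7348 * 14.54 = 106839.92 bits
ratio = original_size / compressed_size = 117568 / 106839.92 = 1.1004

Compression ratio = 1.1004


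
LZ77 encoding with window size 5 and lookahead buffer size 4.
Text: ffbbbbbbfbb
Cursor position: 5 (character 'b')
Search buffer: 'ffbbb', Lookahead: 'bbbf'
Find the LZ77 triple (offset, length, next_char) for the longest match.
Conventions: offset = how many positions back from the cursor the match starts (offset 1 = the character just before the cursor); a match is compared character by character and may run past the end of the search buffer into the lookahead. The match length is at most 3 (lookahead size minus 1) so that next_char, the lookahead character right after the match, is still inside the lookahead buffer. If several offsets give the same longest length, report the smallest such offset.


Try each offset into the search buffer:
  offset=1 (pos 4, char 'b'): match length 3
  offset=2 (pos 3, char 'b'): match length 3
  offset=3 (pos 2, char 'b'): match length 3
  offset=4 (pos 1, char 'f'): match length 0
  offset=5 (pos 0, char 'f'): match length 0
Longest match has length 3, found at offsets 1, 2, 3; take the smallest, offset 1.
next_char = character at position 5 + 3 = 8 -> 'f'

Best match: offset=1, length=3 (matching 'bbb' starting at position 4)
LZ77 triple: (1, 3, 'f')


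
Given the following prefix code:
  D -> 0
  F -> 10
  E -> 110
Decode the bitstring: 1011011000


Decoding step by step:
Bits 10 -> F
Bits 110 -> E
Bits 110 -> E
Bits 0 -> D
Bits 0 -> D


Decoded message: FEEDD


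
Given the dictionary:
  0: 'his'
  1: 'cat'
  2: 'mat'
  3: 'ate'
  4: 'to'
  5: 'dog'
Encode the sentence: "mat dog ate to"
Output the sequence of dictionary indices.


Look up each word in the dictionary:
  'mat' -> 2
  'dog' -> 5
  'ate' -> 3
  'to' -> 4

Encoded: [2, 5, 3, 4]


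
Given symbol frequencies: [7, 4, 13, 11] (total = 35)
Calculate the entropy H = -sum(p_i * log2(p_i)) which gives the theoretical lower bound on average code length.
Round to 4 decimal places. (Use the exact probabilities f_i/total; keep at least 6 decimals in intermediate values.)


Per-symbol terms -p_i * log2(p_i) with p_i = f_i/35:
  p = 7/35 = 0.200000: log2(p) = -2.321928, -p*log2(p) = 0.464386
  p = 4/35 = 0.114286: log2(p) = -3.129283, -p*log2(p) = 0.357632
  p = 13/35 = 0.371429: log2(p) = -1.428843, -p*log2(p) = 0.530713
  p = 11/35 = 0.314286: log2(p) = -1.669851, -p*log2(p) = 0.524810
H = 0.464386 + 0.357632 + 0.530713 + 0.524810 = 1.877541

H = 1.8775 bits/symbol


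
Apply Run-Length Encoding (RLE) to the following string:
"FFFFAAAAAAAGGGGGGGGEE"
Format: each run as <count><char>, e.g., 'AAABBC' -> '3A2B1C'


Scanning runs left to right:
  i=0: run of 'F' x 4 -> '4F'
  i=4: run of 'A' x 7 -> '7A'
  i=11: run of 'G' x 8 -> '8G'
  i=19: run of 'E' x 2 -> '2E'

RLE = 4F7A8G2E


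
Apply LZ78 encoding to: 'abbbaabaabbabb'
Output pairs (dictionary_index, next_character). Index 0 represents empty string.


LZ78 encoding steps:
Dictionary: {0: ''}
Step 1: w='' (idx 0), next='a' -> output (0, 'a'), add 'a' as idx 1
Step 2: w='' (idx 0), next='b' -> output (0, 'b'), add 'b' as idx 2
Step 3: w='b' (idx 2), next='b' -> output (2, 'b'), add 'bb' as idx 3
Step 4: w='a' (idx 1), next='a' -> output (1, 'a'), add 'aa' as idx 4
Step 5: w='b' (idx 2), next='a' -> output (2, 'a'), add 'ba' as idx 5
Step 6: w='a' (idx 1), next='b' -> output (1, 'b'), add 'ab' as idx 6
Step 7: w='ba' (idx 5), next='b' -> output (5, 'b'), add 'bab' as idx 7
Step 8: w='b' (idx 2), end of input -> output (2, '')


Encoded: [(0, 'a'), (0, 'b'), (2, 'b'), (1, 'a'), (2, 'a'), (1, 'b'), (5, 'b'), (2, '')]


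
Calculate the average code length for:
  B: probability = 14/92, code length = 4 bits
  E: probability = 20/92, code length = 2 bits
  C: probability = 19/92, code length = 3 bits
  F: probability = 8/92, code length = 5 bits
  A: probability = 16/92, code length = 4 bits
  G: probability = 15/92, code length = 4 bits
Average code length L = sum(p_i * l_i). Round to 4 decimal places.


Weighted contributions p_i * l_i:
  B: (14/92) * 4 = 56/92
  E: (20/92) * 2 = 40/92
  C: (19/92) * 3 = 57/92
  F: (8/92) * 5 = 40/92
  A: (16/92) * 4 = 64/92
  G: (15/92) * 4 = 60/92
Sum = (56 + 40 + 57 + 40 + 64 + 60)/92 = 317/92

L = 317/92 = 3.4457 bits/symbol


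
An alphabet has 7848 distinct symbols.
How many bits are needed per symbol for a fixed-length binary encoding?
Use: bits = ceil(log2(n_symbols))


log2(7848) = 12.9381
Bracket: 2^12 = 4096 < 7848 <= 2^13 = 8192
So ceil(log2(7848)) = 13

bits = ceil(log2(7848)) = ceil(12.9381) = 13 bits


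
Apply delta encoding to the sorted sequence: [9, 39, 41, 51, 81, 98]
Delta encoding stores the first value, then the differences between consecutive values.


First value: 9
Deltas:
  39 - 9 = 30
  41 - 39 = 2
  51 - 41 = 10
  81 - 51 = 30
  98 - 81 = 17


Delta encoded: [9, 30, 2, 10, 30, 17]


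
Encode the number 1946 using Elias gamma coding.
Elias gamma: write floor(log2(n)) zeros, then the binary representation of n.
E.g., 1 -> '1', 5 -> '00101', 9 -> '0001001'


num_bits = floor(log2(1946)) + 1 = 11
leading_zeros = num_bits - 1 = 10
binary(1946) = 11110011010

Elias gamma(1946) = '0000000000' + '11110011010' = 000000000011110011010 (21 bits)


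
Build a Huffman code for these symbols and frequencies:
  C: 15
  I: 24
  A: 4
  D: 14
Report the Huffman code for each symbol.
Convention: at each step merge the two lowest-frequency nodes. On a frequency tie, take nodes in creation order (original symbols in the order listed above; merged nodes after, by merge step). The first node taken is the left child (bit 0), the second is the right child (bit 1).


Huffman tree construction:
Step 1: Merge A(4) + D(14) = 18
Step 2: Merge C(15) + (A+D)(18) = 33
Step 3: Merge I(24) + (C+(A+D))(33) = 57
Read each symbol's code off the tree from the root (left child = 0, right child = 1).

Codes:
  C: 10 (length 2)
  I: 0 (length 1)
  A: 110 (length 3)
  D: 111 (length 3)
Average code length: 108/57 = 1.8947 bits/symbol


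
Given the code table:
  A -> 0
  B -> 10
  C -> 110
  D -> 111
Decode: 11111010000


Decoding:
111 -> D
110 -> C
10 -> B
0 -> A
0 -> A
0 -> A


Result: DCBAAA


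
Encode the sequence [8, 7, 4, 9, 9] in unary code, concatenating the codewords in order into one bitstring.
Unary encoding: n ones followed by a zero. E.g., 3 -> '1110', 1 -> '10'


Encode each number as n ones followed by a terminating 0:
  8 -> 111111110 (9 bits)
  7 -> 11111110 (8 bits)
  4 -> 11110 (5 bits)
  9 -> 1111111110 (10 bits)
  9 -> 1111111110 (10 bits)
Total length = 9 + 8 + 5 + 10 + 10 = 42 bits.

Unary([8, 7, 4, 9, 9]) = 111111110111111101111011111111101111111110 (42 bits)


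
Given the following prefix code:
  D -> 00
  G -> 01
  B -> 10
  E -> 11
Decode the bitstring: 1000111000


Decoding step by step:
Bits 10 -> B
Bits 00 -> D
Bits 11 -> E
Bits 10 -> B
Bits 00 -> D


Decoded message: BDEBD


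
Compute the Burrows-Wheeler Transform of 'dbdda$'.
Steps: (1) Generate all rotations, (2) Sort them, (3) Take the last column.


Rotations (sorted):
  0: $dbdda -> last char: a
  1: a$dbdd -> last char: d
  2: bdda$d -> last char: d
  3: da$dbd -> last char: d
  4: dbdda$ -> last char: $
  5: dda$db -> last char: b


BWT = addd$b


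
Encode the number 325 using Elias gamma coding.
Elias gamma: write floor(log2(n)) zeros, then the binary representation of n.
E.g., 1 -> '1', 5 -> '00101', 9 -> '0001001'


num_bits = floor(log2(325)) + 1 = 9
leading_zeros = num_bits - 1 = 8
binary(325) = 101000101

Elias gamma(325) = '00000000' + '101000101' = 00000000101000101 (17 bits)


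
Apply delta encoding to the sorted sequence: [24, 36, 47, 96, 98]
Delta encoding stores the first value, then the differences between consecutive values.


First value: 24
Deltas:
  36 - 24 = 12
  47 - 36 = 11
  96 - 47 = 49
  98 - 96 = 2


Delta encoded: [24, 12, 11, 49, 2]


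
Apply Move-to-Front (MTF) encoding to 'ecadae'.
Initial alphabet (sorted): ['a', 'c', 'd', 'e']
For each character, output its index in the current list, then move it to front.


MTF encoding:
'e': index 3 in ['a', 'c', 'd', 'e'] -> ['e', 'a', 'c', 'd']
'c': index 2 in ['e', 'a', 'c', 'd'] -> ['c', 'e', 'a', 'd']
'a': index 2 in ['c', 'e', 'a', 'd'] -> ['a', 'c', 'e', 'd']
'd': index 3 in ['a', 'c', 'e', 'd'] -> ['d', 'a', 'c', 'e']
'a': index 1 in ['d', 'a', 'c', 'e'] -> ['a', 'd', 'c', 'e']
'e': index 3 in ['a', 'd', 'c', 'e'] -> ['e', 'a', 'd', 'c']


Output: [3, 2, 2, 3, 1, 3]


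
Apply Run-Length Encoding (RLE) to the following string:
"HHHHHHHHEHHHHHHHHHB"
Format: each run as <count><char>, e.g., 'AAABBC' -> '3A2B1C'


Scanning runs left to right:
  i=0: run of 'H' x 8 -> '8H'
  i=8: run of 'E' x 1 -> '1E'
  i=9: run of 'H' x 9 -> '9H'
  i=18: run of 'B' x 1 -> '1B'

RLE = 8H1E9H1B


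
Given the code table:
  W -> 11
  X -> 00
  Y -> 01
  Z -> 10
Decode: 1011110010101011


Decoding:
10 -> Z
11 -> W
11 -> W
00 -> X
10 -> Z
10 -> Z
10 -> Z
11 -> W


Result: ZWWXZZZW


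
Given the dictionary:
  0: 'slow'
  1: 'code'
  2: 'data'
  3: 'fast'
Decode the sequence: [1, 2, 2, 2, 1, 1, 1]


Look up each index in the dictionary:
  1 -> 'code'
  2 -> 'data'
  2 -> 'data'
  2 -> 'data'
  1 -> 'code'
  1 -> 'code'
  1 -> 'code'

Decoded: "code data data data code code code"


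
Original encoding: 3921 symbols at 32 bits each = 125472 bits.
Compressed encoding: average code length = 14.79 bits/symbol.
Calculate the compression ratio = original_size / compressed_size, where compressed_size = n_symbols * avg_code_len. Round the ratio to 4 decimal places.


original_size = n_symbols * orig_bits = 3921 * 32 = 125472 bits
compressed_size = n_symbols * avg_code_len = 3921 * 14.79 = 57991.59 bits
ratio = original_size / compressed_size = 125472 / 57991.59 = 2.1636

Compression ratio = 2.1636


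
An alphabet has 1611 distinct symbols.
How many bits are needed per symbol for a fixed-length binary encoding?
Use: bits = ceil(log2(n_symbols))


log2(1611) = 10.6537
Bracket: 2^10 = 1024 < 1611 <= 2^11 = 2048
So ceil(log2(1611)) = 11

bits = ceil(log2(1611)) = ceil(10.6537) = 11 bits


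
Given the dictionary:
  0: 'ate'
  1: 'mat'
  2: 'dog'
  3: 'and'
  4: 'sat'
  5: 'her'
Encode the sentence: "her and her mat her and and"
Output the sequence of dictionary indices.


Look up each word in the dictionary:
  'her' -> 5
  'and' -> 3
  'her' -> 5
  'mat' -> 1
  'her' -> 5
  'and' -> 3
  'and' -> 3

Encoded: [5, 3, 5, 1, 5, 3, 3]


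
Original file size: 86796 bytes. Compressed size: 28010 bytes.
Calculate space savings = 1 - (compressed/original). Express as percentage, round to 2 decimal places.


ratio = compressed/original = 28010/86796 = 0.322711
savings = 1 - ratio = 1 - 0.322711 = 0.677289
as a percentage: 0.677289 * 100 = 67.73%

Space savings = 1 - 28010/86796 = 67.73%


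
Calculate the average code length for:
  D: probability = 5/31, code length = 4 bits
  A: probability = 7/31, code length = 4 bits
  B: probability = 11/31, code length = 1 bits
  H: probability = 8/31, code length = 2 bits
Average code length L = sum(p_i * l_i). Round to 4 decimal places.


Weighted contributions p_i * l_i:
  D: (5/31) * 4 = 20/31
  A: (7/31) * 4 = 28/31
  B: (11/31) * 1 = 11/31
  H: (8/31) * 2 = 16/31
Sum = (20 + 28 + 11 + 16)/31 = 75/31

L = 75/31 = 2.4194 bits/symbol


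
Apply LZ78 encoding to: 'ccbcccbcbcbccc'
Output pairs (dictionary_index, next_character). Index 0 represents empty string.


LZ78 encoding steps:
Dictionary: {0: ''}
Step 1: w='' (idx 0), next='c' -> output (0, 'c'), add 'c' as idx 1
Step 2: w='c' (idx 1), next='b' -> output (1, 'b'), add 'cb' as idx 2
Step 3: w='c' (idx 1), next='c' -> output (1, 'c'), add 'cc' as idx 3
Step 4: w='cb' (idx 2), next='c' -> output (2, 'c'), add 'cbc' as idx 4
Step 5: w='' (idx 0), next='b' -> output (0, 'b'), add 'b' as idx 5
Step 6: w='cbc' (idx 4), next='c' -> output (4, 'c'), add 'cbcc' as idx 6
Step 7: w='c' (idx 1), end of input -> output (1, '')


Encoded: [(0, 'c'), (1, 'b'), (1, 'c'), (2, 'c'), (0, 'b'), (4, 'c'), (1, '')]


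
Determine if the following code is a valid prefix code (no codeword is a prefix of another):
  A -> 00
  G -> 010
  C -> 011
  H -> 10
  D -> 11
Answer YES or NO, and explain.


Checking each pair (does one codeword prefix another?):
  A='00' vs G='010': no prefix
  A='00' vs C='011': no prefix
  A='00' vs H='10': no prefix
  A='00' vs D='11': no prefix
  G='010' vs A='00': no prefix
  G='010' vs C='011': no prefix
  G='010' vs H='10': no prefix
  G='010' vs D='11': no prefix
  C='011' vs A='00': no prefix
  C='011' vs G='010': no prefix
  C='011' vs H='10': no prefix
  C='011' vs D='11': no prefix
  H='10' vs A='00': no prefix
  H='10' vs G='010': no prefix
  H='10' vs C='011': no prefix
  H='10' vs D='11': no prefix
  D='11' vs A='00': no prefix
  D='11' vs G='010': no prefix
  D='11' vs C='011': no prefix
  D='11' vs H='10': no prefix
No violation found over all pairs.

YES -- this is a valid prefix code. No codeword is a prefix of any other codeword.


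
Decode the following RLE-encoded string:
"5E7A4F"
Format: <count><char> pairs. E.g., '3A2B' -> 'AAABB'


Expanding each <count><char> pair:
  5E -> 'EEEEE'
  7A -> 'AAAAAAA'
  4F -> 'FFFF'

Decoded = EEEEEAAAAAAAFFFF


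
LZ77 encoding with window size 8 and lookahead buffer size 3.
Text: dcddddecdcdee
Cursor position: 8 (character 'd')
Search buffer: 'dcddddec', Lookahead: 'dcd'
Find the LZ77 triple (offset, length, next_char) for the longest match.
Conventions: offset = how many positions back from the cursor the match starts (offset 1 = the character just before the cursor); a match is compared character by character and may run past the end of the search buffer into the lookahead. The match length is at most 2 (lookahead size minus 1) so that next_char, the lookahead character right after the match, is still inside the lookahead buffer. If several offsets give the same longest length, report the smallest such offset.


Try each offset into the search buffer:
  offset=1 (pos 7, char 'c'): match length 0
  offset=2 (pos 6, char 'e'): match length 0
  offset=3 (pos 5, char 'd'): match length 1
  offset=4 (pos 4, char 'd'): match length 1
  offset=5 (pos 3, char 'd'): match length 1
  offset=6 (pos 2, char 'd'): match length 1
  offset=7 (pos 1, char 'c'): match length 0
  offset=8 (pos 0, char 'd'): match length 2
Longest match has length 2 at offset 8.
next_char = character at position 8 + 2 = 10 -> 'd'

Best match: offset=8, length=2 (matching 'dc' starting at position 0)
LZ77 triple: (8, 2, 'd')


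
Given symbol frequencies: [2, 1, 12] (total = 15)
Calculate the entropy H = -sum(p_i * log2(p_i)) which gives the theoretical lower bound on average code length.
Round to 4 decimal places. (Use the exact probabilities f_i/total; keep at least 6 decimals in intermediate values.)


Per-symbol terms -p_i * log2(p_i) with p_i = f_i/15:
  p = 2/15 = 0.133333: log2(p) = -2.906891, -p*log2(p) = 0.387585
  p = 1/15 = 0.066667: log2(p) = -3.906891, -p*log2(p) = 0.260459
  p = 12/15 = 0.800000: log2(p) = -0.321928, -p*log2(p) = 0.257542
H = 0.387585 + 0.260459 + 0.257542 = 0.905586

H = 0.9056 bits/symbol


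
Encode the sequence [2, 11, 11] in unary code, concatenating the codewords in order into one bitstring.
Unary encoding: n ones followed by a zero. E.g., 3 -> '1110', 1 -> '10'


Encode each number as n ones followed by a terminating 0:
  2 -> 110 (3 bits)
  11 -> 111111111110 (12 bits)
  11 -> 111111111110 (12 bits)
Total length = 3 + 12 + 12 = 27 bits.

Unary([2, 11, 11]) = 110111111111110111111111110 (27 bits)


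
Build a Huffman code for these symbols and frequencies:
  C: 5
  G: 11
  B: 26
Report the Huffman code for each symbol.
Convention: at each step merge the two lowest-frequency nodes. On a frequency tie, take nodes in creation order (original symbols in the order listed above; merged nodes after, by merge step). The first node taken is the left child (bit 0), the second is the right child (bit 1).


Huffman tree construction:
Step 1: Merge C(5) + G(11) = 16
Step 2: Merge (C+G)(16) + B(26) = 42
Read each symbol's code off the tree from the root (left child = 0, right child = 1).

Codes:
  C: 00 (length 2)
  G: 01 (length 2)
  B: 1 (length 1)
Average code length: 58/42 = 1.3810 bits/symbol


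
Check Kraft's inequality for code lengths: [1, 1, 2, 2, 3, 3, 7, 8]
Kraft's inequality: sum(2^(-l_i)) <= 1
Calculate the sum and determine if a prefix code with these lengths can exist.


Sum = 2^(-1) + 2^(-1) + 2^(-2) + 2^(-2) + 2^(-3) + 2^(-3) + 2^(-7) + 2^(-8)
    = 0.5 + 0.5 + 0.25 + 0.25 + 0.125 + 0.125 + 0.0078125 + 0.00390625
    = 451/256 = 1.76171875
Since 1.76171875 > 1, Kraft's inequality is NOT satisfied.
A prefix code with these lengths CANNOT exist.

Kraft sum = 1.76171875. Not satisfied.


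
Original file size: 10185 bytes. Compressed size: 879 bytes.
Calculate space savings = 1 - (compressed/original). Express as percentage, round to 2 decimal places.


ratio = compressed/original = 879/10185 = 0.086303
savings = 1 - ratio = 1 - 0.086303 = 0.913697
as a percentage: 0.913697 * 100 = 91.37%

Space savings = 1 - 879/10185 = 91.37%


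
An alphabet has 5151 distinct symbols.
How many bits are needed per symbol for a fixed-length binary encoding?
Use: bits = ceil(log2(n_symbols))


log2(5151) = 12.3306
Bracket: 2^12 = 4096 < 5151 <= 2^13 = 8192
So ceil(log2(5151)) = 13

bits = ceil(log2(5151)) = ceil(12.3306) = 13 bits


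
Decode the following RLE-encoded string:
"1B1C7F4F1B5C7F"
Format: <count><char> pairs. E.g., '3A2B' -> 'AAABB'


Expanding each <count><char> pair:
  1B -> 'B'
  1C -> 'C'
  7F -> 'FFFFFFF'
  4F -> 'FFFF'
  1B -> 'B'
  5C -> 'CCCCC'
  7F -> 'FFFFFFF'

Decoded = BCFFFFFFFFFFFBCCCCCFFFFFFF


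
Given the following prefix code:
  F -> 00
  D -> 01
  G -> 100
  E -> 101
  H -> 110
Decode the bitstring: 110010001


Decoding step by step:
Bits 110 -> H
Bits 01 -> D
Bits 00 -> F
Bits 01 -> D


Decoded message: HDFD


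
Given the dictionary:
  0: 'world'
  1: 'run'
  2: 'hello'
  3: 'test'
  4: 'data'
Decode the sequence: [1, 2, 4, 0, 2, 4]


Look up each index in the dictionary:
  1 -> 'run'
  2 -> 'hello'
  4 -> 'data'
  0 -> 'world'
  2 -> 'hello'
  4 -> 'data'

Decoded: "run hello data world hello data"


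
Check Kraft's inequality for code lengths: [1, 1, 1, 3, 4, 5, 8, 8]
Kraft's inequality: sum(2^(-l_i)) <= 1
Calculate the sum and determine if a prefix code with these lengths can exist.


Sum = 2^(-1) + 2^(-1) + 2^(-1) + 2^(-3) + 2^(-4) + 2^(-5) + 2^(-8) + 2^(-8)
    = 0.5 + 0.5 + 0.5 + 0.125 + 0.0625 + 0.03125 + 0.00390625 + 0.00390625
    = 442/256 = 1.7265625
Since 1.7265625 > 1, Kraft's inequality is NOT satisfied.
A prefix code with these lengths CANNOT exist.

Kraft sum = 1.7265625. Not satisfied.


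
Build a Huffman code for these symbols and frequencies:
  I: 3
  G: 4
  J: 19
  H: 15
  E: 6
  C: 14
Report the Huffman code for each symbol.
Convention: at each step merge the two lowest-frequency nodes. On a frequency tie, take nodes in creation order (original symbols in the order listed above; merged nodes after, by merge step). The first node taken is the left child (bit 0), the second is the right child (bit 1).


Huffman tree construction:
Step 1: Merge I(3) + G(4) = 7
Step 2: Merge E(6) + (I+G)(7) = 13
Step 3: Merge (E+(I+G))(13) + C(14) = 27
Step 4: Merge H(15) + J(19) = 34
Step 5: Merge ((E+(I+G))+C)(27) + (H+J)(34) = 61
Read each symbol's code off the tree from the root (left child = 0, right child = 1).

Codes:
  I: 0010 (length 4)
  G: 0011 (length 4)
  J: 11 (length 2)
  H: 10 (length 2)
  E: 000 (length 3)
  C: 01 (length 2)
Average code length: 142/61 = 2.3279 bits/symbol


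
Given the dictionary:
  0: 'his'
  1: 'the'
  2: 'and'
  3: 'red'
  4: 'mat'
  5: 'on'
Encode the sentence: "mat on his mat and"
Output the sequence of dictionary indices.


Look up each word in the dictionary:
  'mat' -> 4
  'on' -> 5
  'his' -> 0
  'mat' -> 4
  'and' -> 2

Encoded: [4, 5, 0, 4, 2]


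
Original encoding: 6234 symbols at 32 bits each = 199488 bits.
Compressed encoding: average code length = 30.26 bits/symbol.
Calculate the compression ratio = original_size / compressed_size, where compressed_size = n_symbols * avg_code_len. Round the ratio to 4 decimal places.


original_size = n_symbols * orig_bits = 6234 * 32 = 199488 bits
compressed_size = n_symbols * avg_code_len = 6234 * 30.26 = 188640.84 bits
ratio = original_size / compressed_size = 199488 / 188640.84 = 1.0575

Compression ratio = 1.0575


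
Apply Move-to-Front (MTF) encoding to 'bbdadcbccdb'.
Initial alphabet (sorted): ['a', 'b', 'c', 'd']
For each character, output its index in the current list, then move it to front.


MTF encoding:
'b': index 1 in ['a', 'b', 'c', 'd'] -> ['b', 'a', 'c', 'd']
'b': index 0 in ['b', 'a', 'c', 'd'] -> ['b', 'a', 'c', 'd']
'd': index 3 in ['b', 'a', 'c', 'd'] -> ['d', 'b', 'a', 'c']
'a': index 2 in ['d', 'b', 'a', 'c'] -> ['a', 'd', 'b', 'c']
'd': index 1 in ['a', 'd', 'b', 'c'] -> ['d', 'a', 'b', 'c']
'c': index 3 in ['d', 'a', 'b', 'c'] -> ['c', 'd', 'a', 'b']
'b': index 3 in ['c', 'd', 'a', 'b'] -> ['b', 'c', 'd', 'a']
'c': index 1 in ['b', 'c', 'd', 'a'] -> ['c', 'b', 'd', 'a']
'c': index 0 in ['c', 'b', 'd', 'a'] -> ['c', 'b', 'd', 'a']
'd': index 2 in ['c', 'b', 'd', 'a'] -> ['d', 'c', 'b', 'a']
'b': index 2 in ['d', 'c', 'b', 'a'] -> ['b', 'd', 'c', 'a']


Output: [1, 0, 3, 2, 1, 3, 3, 1, 0, 2, 2]


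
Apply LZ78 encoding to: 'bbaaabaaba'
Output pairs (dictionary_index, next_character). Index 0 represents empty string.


LZ78 encoding steps:
Dictionary: {0: ''}
Step 1: w='' (idx 0), next='b' -> output (0, 'b'), add 'b' as idx 1
Step 2: w='b' (idx 1), next='a' -> output (1, 'a'), add 'ba' as idx 2
Step 3: w='' (idx 0), next='a' -> output (0, 'a'), add 'a' as idx 3
Step 4: w='a' (idx 3), next='b' -> output (3, 'b'), add 'ab' as idx 4
Step 5: w='a' (idx 3), next='a' -> output (3, 'a'), add 'aa' as idx 5
Step 6: w='ba' (idx 2), end of input -> output (2, '')


Encoded: [(0, 'b'), (1, 'a'), (0, 'a'), (3, 'b'), (3, 'a'), (2, '')]


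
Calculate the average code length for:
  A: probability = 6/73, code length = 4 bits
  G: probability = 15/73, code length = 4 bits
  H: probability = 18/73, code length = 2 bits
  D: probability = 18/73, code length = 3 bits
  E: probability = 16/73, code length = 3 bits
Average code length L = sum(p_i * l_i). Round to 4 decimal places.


Weighted contributions p_i * l_i:
  A: (6/73) * 4 = 24/73
  G: (15/73) * 4 = 60/73
  H: (18/73) * 2 = 36/73
  D: (18/73) * 3 = 54/73
  E: (16/73) * 3 = 48/73
Sum = (24 + 60 + 36 + 54 + 48)/73 = 222/73

L = 222/73 = 3.0411 bits/symbol


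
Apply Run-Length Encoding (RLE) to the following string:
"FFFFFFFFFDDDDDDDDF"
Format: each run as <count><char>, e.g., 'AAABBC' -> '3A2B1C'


Scanning runs left to right:
  i=0: run of 'F' x 9 -> '9F'
  i=9: run of 'D' x 8 -> '8D'
  i=17: run of 'F' x 1 -> '1F'

RLE = 9F8D1F


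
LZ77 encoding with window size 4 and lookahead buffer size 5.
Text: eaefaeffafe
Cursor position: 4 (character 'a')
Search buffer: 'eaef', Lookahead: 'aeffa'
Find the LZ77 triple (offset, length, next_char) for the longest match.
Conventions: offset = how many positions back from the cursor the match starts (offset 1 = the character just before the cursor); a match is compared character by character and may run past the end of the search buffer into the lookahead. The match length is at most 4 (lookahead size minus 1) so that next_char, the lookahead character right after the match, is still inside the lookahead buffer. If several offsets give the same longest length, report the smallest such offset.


Try each offset into the search buffer:
  offset=1 (pos 3, char 'f'): match length 0
  offset=2 (pos 2, char 'e'): match length 0
  offset=3 (pos 1, char 'a'): match length 3
  offset=4 (pos 0, char 'e'): match length 0
Longest match has length 3 at offset 3.
next_char = character at position 4 + 3 = 7 -> 'f'

Best match: offset=3, length=3 (matching 'aef' starting at position 1)
LZ77 triple: (3, 3, 'f')


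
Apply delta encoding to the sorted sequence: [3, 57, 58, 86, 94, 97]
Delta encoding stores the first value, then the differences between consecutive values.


First value: 3
Deltas:
  57 - 3 = 54
  58 - 57 = 1
  86 - 58 = 28
  94 - 86 = 8
  97 - 94 = 3


Delta encoded: [3, 54, 1, 28, 8, 3]


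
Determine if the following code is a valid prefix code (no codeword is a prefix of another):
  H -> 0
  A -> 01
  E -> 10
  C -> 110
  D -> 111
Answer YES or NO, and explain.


Checking each pair (does one codeword prefix another?):
  H='0' vs A='01': prefix -- VIOLATION

NO -- this is NOT a valid prefix code. H (0) is a prefix of A (01).


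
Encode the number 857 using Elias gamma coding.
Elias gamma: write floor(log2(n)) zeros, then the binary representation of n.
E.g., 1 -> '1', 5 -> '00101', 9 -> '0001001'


num_bits = floor(log2(857)) + 1 = 10
leading_zeros = num_bits - 1 = 9
binary(857) = 1101011001

Elias gamma(857) = '000000000' + '1101011001' = 0000000001101011001 (19 bits)


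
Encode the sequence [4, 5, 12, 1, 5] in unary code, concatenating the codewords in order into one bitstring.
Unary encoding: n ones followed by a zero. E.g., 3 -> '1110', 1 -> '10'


Encode each number as n ones followed by a terminating 0:
  4 -> 11110 (5 bits)
  5 -> 111110 (6 bits)
  12 -> 1111111111110 (13 bits)
  1 -> 10 (2 bits)
  5 -> 111110 (6 bits)
Total length = 5 + 6 + 13 + 2 + 6 = 32 bits.

Unary([4, 5, 12, 1, 5]) = 11110111110111111111111010111110 (32 bits)


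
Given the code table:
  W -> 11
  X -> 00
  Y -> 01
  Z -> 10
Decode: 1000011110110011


Decoding:
10 -> Z
00 -> X
01 -> Y
11 -> W
10 -> Z
11 -> W
00 -> X
11 -> W


Result: ZXYWZWXW


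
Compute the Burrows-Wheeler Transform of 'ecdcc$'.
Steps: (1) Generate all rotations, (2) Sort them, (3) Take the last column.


Rotations (sorted):
  0: $ecdcc -> last char: c
  1: c$ecdc -> last char: c
  2: cc$ecd -> last char: d
  3: cdcc$e -> last char: e
  4: dcc$ec -> last char: c
  5: ecdcc$ -> last char: $


BWT = ccdec$


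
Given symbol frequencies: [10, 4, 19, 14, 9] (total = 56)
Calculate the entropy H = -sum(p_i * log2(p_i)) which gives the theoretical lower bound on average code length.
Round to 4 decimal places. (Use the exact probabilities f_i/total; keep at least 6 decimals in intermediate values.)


Per-symbol terms -p_i * log2(p_i) with p_i = f_i/56:
  p = 10/56 = 0.178571: log2(p) = -2.485427, -p*log2(p) = 0.443826
  p = 4/56 = 0.071429: log2(p) = -3.807355, -p*log2(p) = 0.271954
  p = 19/56 = 0.339286: log2(p) = -1.559427, -p*log2(p) = 0.529091
  p = 14/56 = 0.250000: log2(p) = -2.000000, -p*log2(p) = 0.500000
  p = 9/56 = 0.160714: log2(p) = -2.637430, -p*log2(p) = 0.423873
H = 0.443826 + 0.271954 + 0.529091 + 0.500000 + 0.423873 = 2.168744

H = 2.1687 bits/symbol


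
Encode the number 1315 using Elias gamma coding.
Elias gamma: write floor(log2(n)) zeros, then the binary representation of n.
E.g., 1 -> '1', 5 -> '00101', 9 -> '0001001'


num_bits = floor(log2(1315)) + 1 = 11
leading_zeros = num_bits - 1 = 10
binary(1315) = 10100100011

Elias gamma(1315) = '0000000000' + '10100100011' = 000000000010100100011 (21 bits)


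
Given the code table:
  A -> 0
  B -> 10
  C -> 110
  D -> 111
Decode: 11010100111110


Decoding:
110 -> C
10 -> B
10 -> B
0 -> A
111 -> D
110 -> C


Result: CBBADC


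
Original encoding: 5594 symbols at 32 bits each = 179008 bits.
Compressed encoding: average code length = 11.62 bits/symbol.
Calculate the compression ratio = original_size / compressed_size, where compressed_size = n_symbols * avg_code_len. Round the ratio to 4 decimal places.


original_size = n_symbols * orig_bits = 5594 * 32 = 179008 bits
compressed_size = n_symbols * avg_code_len = 5594 * 11.62 = 65002.28 bits
ratio = original_size / compressed_size = 179008 / 65002.28 = 2.7539

Compression ratio = 2.7539


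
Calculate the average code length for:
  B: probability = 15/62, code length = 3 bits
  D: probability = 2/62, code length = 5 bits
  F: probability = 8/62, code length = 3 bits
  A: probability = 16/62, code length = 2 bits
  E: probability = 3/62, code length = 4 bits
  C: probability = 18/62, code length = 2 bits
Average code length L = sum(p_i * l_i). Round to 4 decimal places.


Weighted contributions p_i * l_i:
  B: (15/62) * 3 = 45/62
  D: (2/62) * 5 = 10/62
  F: (8/62) * 3 = 24/62
  A: (16/62) * 2 = 32/62
  E: (3/62) * 4 = 12/62
  C: (18/62) * 2 = 36/62
Sum = (45 + 10 + 24 + 32 + 12 + 36)/62 = 159/62

L = 159/62 = 2.5645 bits/symbol


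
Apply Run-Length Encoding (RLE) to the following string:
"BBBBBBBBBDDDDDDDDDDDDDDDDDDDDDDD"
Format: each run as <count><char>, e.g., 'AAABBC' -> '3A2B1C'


Scanning runs left to right:
  i=0: run of 'B' x 9 -> '9B'
  i=9: run of 'D' x 23 -> '23D'

RLE = 9B23D


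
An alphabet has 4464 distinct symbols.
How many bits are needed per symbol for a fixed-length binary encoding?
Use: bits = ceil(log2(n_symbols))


log2(4464) = 12.1241
Bracket: 2^12 = 4096 < 4464 <= 2^13 = 8192
So ceil(log2(4464)) = 13

bits = ceil(log2(4464)) = ceil(12.1241) = 13 bits


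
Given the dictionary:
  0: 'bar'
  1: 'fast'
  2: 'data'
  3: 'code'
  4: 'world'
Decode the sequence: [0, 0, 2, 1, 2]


Look up each index in the dictionary:
  0 -> 'bar'
  0 -> 'bar'
  2 -> 'data'
  1 -> 'fast'
  2 -> 'data'

Decoded: "bar bar data fast data"


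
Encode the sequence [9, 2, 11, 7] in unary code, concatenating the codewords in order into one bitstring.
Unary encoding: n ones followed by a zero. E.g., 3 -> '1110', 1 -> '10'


Encode each number as n ones followed by a terminating 0:
  9 -> 1111111110 (10 bits)
  2 -> 110 (3 bits)
  11 -> 111111111110 (12 bits)
  7 -> 11111110 (8 bits)
Total length = 10 + 3 + 12 + 8 = 33 bits.

Unary([9, 2, 11, 7]) = 111111111011011111111111011111110 (33 bits)


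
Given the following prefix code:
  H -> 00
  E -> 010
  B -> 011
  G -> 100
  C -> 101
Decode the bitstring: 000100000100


Decoding step by step:
Bits 00 -> H
Bits 010 -> E
Bits 00 -> H
Bits 00 -> H
Bits 100 -> G


Decoded message: HEHHG


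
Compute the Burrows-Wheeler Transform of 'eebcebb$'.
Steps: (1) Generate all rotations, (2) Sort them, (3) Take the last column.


Rotations (sorted):
  0: $eebcebb -> last char: b
  1: b$eebceb -> last char: b
  2: bb$eebce -> last char: e
  3: bcebb$ee -> last char: e
  4: cebb$eeb -> last char: b
  5: ebb$eebc -> last char: c
  6: ebcebb$e -> last char: e
  7: eebcebb$ -> last char: $


BWT = bbeebce$


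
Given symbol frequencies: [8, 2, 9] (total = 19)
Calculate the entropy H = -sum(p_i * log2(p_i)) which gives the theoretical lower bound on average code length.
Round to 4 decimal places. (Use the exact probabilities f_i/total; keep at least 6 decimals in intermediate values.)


Per-symbol terms -p_i * log2(p_i) with p_i = f_i/19:
  p = 8/19 = 0.421053: log2(p) = -1.247928, -p*log2(p) = 0.525443
  p = 2/19 = 0.105263: log2(p) = -3.247928, -p*log2(p) = 0.341887
  p = 9/19 = 0.473684: log2(p) = -1.078003, -p*log2(p) = 0.510633
H = 0.525443 + 0.341887 + 0.510633 = 1.377963

H = 1.378 bits/symbol


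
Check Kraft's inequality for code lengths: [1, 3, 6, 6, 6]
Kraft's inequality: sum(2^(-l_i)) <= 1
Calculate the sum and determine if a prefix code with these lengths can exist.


Sum = 2^(-1) + 2^(-3) + 2^(-6) + 2^(-6) + 2^(-6)
    = 0.5 + 0.125 + 0.015625 + 0.015625 + 0.015625
    = 43/64 = 0.671875
Since 0.671875 <= 1, Kraft's inequality IS satisfied.
A prefix code with these lengths CAN exist.

Kraft sum = 0.671875. Satisfied.


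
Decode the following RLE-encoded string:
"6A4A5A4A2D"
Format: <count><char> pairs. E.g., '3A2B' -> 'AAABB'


Expanding each <count><char> pair:
  6A -> 'AAAAAA'
  4A -> 'AAAA'
  5A -> 'AAAAA'
  4A -> 'AAAA'
  2D -> 'DD'

Decoded = AAAAAAAAAAAAAAAAAAADD


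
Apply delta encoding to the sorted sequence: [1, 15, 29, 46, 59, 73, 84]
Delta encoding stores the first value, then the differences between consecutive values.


First value: 1
Deltas:
  15 - 1 = 14
  29 - 15 = 14
  46 - 29 = 17
  59 - 46 = 13
  73 - 59 = 14
  84 - 73 = 11


Delta encoded: [1, 14, 14, 17, 13, 14, 11]


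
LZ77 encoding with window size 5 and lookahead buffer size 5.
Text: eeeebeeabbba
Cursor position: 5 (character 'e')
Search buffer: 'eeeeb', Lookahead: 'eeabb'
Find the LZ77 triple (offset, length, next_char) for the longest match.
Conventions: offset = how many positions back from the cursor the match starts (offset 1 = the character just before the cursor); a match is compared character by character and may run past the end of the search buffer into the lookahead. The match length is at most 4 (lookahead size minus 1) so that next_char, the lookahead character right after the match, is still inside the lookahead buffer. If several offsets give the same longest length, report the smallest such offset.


Try each offset into the search buffer:
  offset=1 (pos 4, char 'b'): match length 0
  offset=2 (pos 3, char 'e'): match length 1
  offset=3 (pos 2, char 'e'): match length 2
  offset=4 (pos 1, char 'e'): match length 2
  offset=5 (pos 0, char 'e'): match length 2
Longest match has length 2, found at offsets 3, 4, 5; take the smallest, offset 3.
next_char = character at position 5 + 2 = 7 -> 'a'

Best match: offset=3, length=2 (matching 'ee' starting at position 2)
LZ77 triple: (3, 2, 'a')


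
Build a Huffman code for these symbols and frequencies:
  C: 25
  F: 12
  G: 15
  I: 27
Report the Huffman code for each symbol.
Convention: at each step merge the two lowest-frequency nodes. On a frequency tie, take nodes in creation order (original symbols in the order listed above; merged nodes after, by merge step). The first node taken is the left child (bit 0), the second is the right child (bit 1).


Huffman tree construction:
Step 1: Merge F(12) + G(15) = 27
Step 2: Merge C(25) + I(27) = 52
Step 3: Merge (F+G)(27) + (C+I)(52) = 79
Read each symbol's code off the tree from the root (left child = 0, right child = 1).

Codes:
  C: 10 (length 2)
  F: 00 (length 2)
  G: 01 (length 2)
  I: 11 (length 2)
Average code length: 158/79 = 2.0000 bits/symbol


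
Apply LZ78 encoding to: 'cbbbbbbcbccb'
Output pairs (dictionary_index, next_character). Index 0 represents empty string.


LZ78 encoding steps:
Dictionary: {0: ''}
Step 1: w='' (idx 0), next='c' -> output (0, 'c'), add 'c' as idx 1
Step 2: w='' (idx 0), next='b' -> output (0, 'b'), add 'b' as idx 2
Step 3: w='b' (idx 2), next='b' -> output (2, 'b'), add 'bb' as idx 3
Step 4: w='bb' (idx 3), next='b' -> output (3, 'b'), add 'bbb' as idx 4
Step 5: w='c' (idx 1), next='b' -> output (1, 'b'), add 'cb' as idx 5
Step 6: w='c' (idx 1), next='c' -> output (1, 'c'), add 'cc' as idx 6
Step 7: w='b' (idx 2), end of input -> output (2, '')


Encoded: [(0, 'c'), (0, 'b'), (2, 'b'), (3, 'b'), (1, 'b'), (1, 'c'), (2, '')]


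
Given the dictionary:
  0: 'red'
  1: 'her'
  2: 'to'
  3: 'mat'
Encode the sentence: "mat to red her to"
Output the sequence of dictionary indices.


Look up each word in the dictionary:
  'mat' -> 3
  'to' -> 2
  'red' -> 0
  'her' -> 1
  'to' -> 2

Encoded: [3, 2, 0, 1, 2]


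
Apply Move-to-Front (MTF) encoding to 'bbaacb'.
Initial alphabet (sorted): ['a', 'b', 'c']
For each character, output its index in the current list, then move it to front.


MTF encoding:
'b': index 1 in ['a', 'b', 'c'] -> ['b', 'a', 'c']
'b': index 0 in ['b', 'a', 'c'] -> ['b', 'a', 'c']
'a': index 1 in ['b', 'a', 'c'] -> ['a', 'b', 'c']
'a': index 0 in ['a', 'b', 'c'] -> ['a', 'b', 'c']
'c': index 2 in ['a', 'b', 'c'] -> ['c', 'a', 'b']
'b': index 2 in ['c', 'a', 'b'] -> ['b', 'c', 'a']


Output: [1, 0, 1, 0, 2, 2]


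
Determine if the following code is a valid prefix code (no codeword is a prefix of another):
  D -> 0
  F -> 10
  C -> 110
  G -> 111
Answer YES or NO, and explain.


Checking each pair (does one codeword prefix another?):
  D='0' vs F='10': no prefix
  D='0' vs C='110': no prefix
  D='0' vs G='111': no prefix
  F='10' vs D='0': no prefix
  F='10' vs C='110': no prefix
  F='10' vs G='111': no prefix
  C='110' vs D='0': no prefix
  C='110' vs F='10': no prefix
  C='110' vs G='111': no prefix
  G='111' vs D='0': no prefix
  G='111' vs F='10': no prefix
  G='111' vs C='110': no prefix
No violation found over all pairs.

YES -- this is a valid prefix code. No codeword is a prefix of any other codeword.


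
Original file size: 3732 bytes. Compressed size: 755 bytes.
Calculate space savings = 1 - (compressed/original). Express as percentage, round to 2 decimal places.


ratio = compressed/original = 755/3732 = 0.202304
savings = 1 - ratio = 1 - 0.202304 = 0.797696
as a percentage: 0.797696 * 100 = 79.77%

Space savings = 1 - 755/3732 = 79.77%
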